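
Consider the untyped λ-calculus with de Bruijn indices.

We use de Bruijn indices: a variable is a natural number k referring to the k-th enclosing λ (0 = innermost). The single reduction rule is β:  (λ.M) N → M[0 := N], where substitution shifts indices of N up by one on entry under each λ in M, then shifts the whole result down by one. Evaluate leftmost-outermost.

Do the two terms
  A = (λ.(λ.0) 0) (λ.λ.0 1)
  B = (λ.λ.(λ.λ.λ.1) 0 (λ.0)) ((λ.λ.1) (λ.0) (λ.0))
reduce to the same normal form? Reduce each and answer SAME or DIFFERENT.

Answer: DIFFERENT — A ⇓ λ.λ.0 1, B ⇓ λ.λ.λ.0

Derivation:
Term A:
  start: (λ.(λ.0) 0) (λ.λ.0 1)
  →1  (λ.0) (λ.λ.0 1)
  →2  λ.λ.0 1

Term B:
  start: (λ.λ.(λ.λ.λ.1) 0 (λ.0)) ((λ.λ.1) (λ.0) (λ.0))
  →1  λ.(λ.λ.λ.1) 0 (λ.0)
  →2  λ.(λ.λ.1) (λ.0)
  →3  λ.λ.λ.0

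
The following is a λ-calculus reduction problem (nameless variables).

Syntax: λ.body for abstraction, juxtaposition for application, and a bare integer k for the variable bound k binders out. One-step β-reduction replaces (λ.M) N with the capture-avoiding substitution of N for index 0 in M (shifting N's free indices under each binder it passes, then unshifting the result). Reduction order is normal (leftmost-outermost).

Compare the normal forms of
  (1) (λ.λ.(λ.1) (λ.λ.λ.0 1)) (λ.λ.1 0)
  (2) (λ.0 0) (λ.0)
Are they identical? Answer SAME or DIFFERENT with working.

Term A:
  start: (λ.λ.(λ.1) (λ.λ.λ.0 1)) (λ.λ.1 0)
  [1] λ.(λ.1) (λ.λ.λ.0 1)
  [2] λ.0

Term B:
  start: (λ.0 0) (λ.0)
  [1] (λ.0) (λ.0)
  [2] λ.0

Answer: SAME — A ⇓ λ.0, B ⇓ λ.0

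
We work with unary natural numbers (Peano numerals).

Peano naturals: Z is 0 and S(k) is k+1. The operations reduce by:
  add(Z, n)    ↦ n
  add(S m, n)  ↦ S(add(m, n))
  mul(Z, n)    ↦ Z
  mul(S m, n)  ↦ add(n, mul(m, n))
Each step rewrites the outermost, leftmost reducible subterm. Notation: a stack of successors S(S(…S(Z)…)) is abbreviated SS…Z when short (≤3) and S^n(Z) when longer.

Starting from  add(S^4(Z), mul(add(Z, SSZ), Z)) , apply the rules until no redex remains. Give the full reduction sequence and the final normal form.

  start: add(S^4(Z), mul(add(Z, SSZ), Z))
  →1  S(add(SSSZ, mul(add(Z, SSZ), Z)))
  →2  S(S(add(SSZ, mul(add(Z, SSZ), Z))))
  →3  S(S(S(add(SZ, mul(add(Z, SSZ), Z)))))
  →4  S(S(S(S(add(Z, mul(add(Z, SSZ), Z))))))
  →5  S(S(S(S(mul(add(Z, SSZ), Z)))))
  →6  S(S(S(S(mul(SSZ, Z)))))
  →7  S(S(S(S(add(Z, mul(SZ, Z))))))
  →8  S(S(S(S(mul(SZ, Z)))))
  →9  S(S(S(S(add(Z, mul(Z, Z))))))
  →10  S(S(S(S(mul(Z, Z)))))
  →11  S^4(Z)

Answer: normal form = S^4(Z)  (in 11 steps)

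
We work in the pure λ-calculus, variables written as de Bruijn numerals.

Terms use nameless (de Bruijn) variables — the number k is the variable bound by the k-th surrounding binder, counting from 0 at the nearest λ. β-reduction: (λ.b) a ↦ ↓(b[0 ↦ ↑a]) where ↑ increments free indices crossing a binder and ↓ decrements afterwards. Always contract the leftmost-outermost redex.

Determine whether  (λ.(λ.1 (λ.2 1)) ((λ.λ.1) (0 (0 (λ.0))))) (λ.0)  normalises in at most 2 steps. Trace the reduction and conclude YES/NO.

  start: (λ.(λ.1 (λ.2 1)) ((λ.λ.1) (0 (0 (λ.0))))) (λ.0)
  step 1: (λ.(λ.0) (λ.(λ.0) 1)) ((λ.λ.1) ((λ.0) ((λ.0) (λ.0))))
  step 2: (λ.0) (λ.(λ.0) ((λ.λ.1) ((λ.0) ((λ.0) (λ.0)))))

Answer: NO — after 2 steps the term is (λ.0) (λ.(λ.0) ((λ.λ.1) ((λ.0) ((λ.0) (λ.0))))), not yet normal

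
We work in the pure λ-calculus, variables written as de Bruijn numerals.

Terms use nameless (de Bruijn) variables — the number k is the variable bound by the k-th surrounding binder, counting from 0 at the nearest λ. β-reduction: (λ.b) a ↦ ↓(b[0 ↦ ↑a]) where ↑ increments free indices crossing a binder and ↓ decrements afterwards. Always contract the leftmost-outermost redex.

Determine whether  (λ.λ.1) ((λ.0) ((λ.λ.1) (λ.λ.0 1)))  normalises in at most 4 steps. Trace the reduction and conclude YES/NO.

Answer: YES — reaches normal form λ.λ.λ.λ.0 1 in 3 ≤ 4 steps

Reduction:
  start: (λ.λ.1) ((λ.0) ((λ.λ.1) (λ.λ.0 1)))
  [1] λ.(λ.0) ((λ.λ.1) (λ.λ.0 1))
  [2] λ.(λ.λ.1) (λ.λ.0 1)
  [3] λ.λ.λ.λ.0 1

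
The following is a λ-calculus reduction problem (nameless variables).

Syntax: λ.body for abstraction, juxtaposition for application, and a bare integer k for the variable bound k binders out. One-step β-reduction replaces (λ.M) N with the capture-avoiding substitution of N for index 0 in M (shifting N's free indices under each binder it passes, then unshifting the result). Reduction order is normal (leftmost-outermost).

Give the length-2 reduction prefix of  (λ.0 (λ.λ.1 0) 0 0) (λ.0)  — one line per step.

Answer: after 2 steps: (λ.λ.1 0) (λ.0) (λ.0)

Derivation:
  start: (λ.0 (λ.λ.1 0) 0 0) (λ.0)
  →1  (λ.0) (λ.λ.1 0) (λ.0) (λ.0)
  →2  (λ.λ.1 0) (λ.0) (λ.0)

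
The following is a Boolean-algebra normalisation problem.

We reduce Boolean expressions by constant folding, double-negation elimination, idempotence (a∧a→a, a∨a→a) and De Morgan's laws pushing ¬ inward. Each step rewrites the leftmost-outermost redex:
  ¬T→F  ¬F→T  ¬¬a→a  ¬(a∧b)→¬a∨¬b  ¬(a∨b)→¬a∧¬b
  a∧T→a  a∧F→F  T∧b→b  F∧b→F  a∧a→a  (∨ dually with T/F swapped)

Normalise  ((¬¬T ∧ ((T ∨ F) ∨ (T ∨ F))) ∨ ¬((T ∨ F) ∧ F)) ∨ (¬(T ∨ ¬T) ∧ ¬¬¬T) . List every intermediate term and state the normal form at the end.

Answer: normal form = T  (in 6 steps)

Working:
  start: ((¬¬T ∧ ((T ∨ F) ∨ (T ∨ F))) ∨ ¬((T ∨ F) ∧ F)) ∨ (¬(T ∨ ¬T) ∧ ¬¬¬T)
  step 1: ((T ∧ ((T ∨ F) ∨ (T ∨ F))) ∨ ¬((T ∨ F) ∧ F)) ∨ (¬(T ∨ ¬T) ∧ ¬¬¬T)
  step 2: (((T ∨ F) ∨ (T ∨ F)) ∨ ¬((T ∨ F) ∧ F)) ∨ (¬(T ∨ ¬T) ∧ ¬¬¬T)
  step 3: ((T ∨ F) ∨ ¬((T ∨ F) ∧ F)) ∨ (¬(T ∨ ¬T) ∧ ¬¬¬T)
  step 4: (T ∨ ¬((T ∨ F) ∧ F)) ∨ (¬(T ∨ ¬T) ∧ ¬¬¬T)
  step 5: T ∨ (¬(T ∨ ¬T) ∧ ¬¬¬T)
  step 6: T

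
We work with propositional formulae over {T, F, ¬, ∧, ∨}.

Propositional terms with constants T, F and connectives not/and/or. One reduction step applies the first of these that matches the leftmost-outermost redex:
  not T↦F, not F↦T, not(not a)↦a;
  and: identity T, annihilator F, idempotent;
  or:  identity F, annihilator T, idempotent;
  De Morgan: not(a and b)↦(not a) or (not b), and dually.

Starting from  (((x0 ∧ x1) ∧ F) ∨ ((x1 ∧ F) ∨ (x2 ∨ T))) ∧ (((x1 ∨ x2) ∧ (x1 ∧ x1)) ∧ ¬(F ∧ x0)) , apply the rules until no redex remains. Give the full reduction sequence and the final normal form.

  start: (((x0 ∧ x1) ∧ F) ∨ ((x1 ∧ F) ∨ (x2 ∨ T))) ∧ (((x1 ∨ x2) ∧ (x1 ∧ x1)) ∧ ¬(F ∧ x0))
  step 1: (F ∨ ((x1 ∧ F) ∨ (x2 ∨ T))) ∧ (((x1 ∨ x2) ∧ (x1 ∧ x1)) ∧ ¬(F ∧ x0))
  step 2: ((x1 ∧ F) ∨ (x2 ∨ T)) ∧ (((x1 ∨ x2) ∧ (x1 ∧ x1)) ∧ ¬(F ∧ x0))
  step 3: (F ∨ (x2 ∨ T)) ∧ (((x1 ∨ x2) ∧ (x1 ∧ x1)) ∧ ¬(F ∧ x0))
  step 4: (x2 ∨ T) ∧ (((x1 ∨ x2) ∧ (x1 ∧ x1)) ∧ ¬(F ∧ x0))
  step 5: T ∧ (((x1 ∨ x2) ∧ (x1 ∧ x1)) ∧ ¬(F ∧ x0))
  step 6: ((x1 ∨ x2) ∧ (x1 ∧ x1)) ∧ ¬(F ∧ x0)
  step 7: ((x1 ∨ x2) ∧ x1) ∧ ¬(F ∧ x0)
  step 8: ((x1 ∨ x2) ∧ x1) ∧ (¬F ∨ ¬x0)
  step 9: ((x1 ∨ x2) ∧ x1) ∧ (T ∨ ¬x0)
  step 10: ((x1 ∨ x2) ∧ x1) ∧ T
  step 11: (x1 ∨ x2) ∧ x1

Answer: normal form = (x1 ∨ x2) ∧ x1  (in 11 steps)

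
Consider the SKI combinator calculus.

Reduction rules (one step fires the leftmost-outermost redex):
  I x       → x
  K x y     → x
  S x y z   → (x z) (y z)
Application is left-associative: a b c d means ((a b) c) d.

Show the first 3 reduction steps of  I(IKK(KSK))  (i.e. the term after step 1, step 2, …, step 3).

  start: I(IKK(KSK))
  [1] IKK(KSK)
  [2] KK(KSK)
  [3] K

Answer: after 3 steps: K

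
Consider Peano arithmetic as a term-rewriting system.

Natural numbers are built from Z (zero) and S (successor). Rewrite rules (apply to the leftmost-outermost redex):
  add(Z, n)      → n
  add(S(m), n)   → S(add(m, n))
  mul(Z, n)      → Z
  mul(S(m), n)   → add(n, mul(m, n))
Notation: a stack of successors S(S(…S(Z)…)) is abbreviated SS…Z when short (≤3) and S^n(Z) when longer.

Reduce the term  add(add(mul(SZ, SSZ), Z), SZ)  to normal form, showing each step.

Answer: normal form = SSSZ  (in 11 steps)

Reduction:
  start: add(add(mul(SZ, SSZ), Z), SZ)
  step 1: add(add(add(SSZ, mul(Z, SSZ)), Z), SZ)
  step 2: add(add(S(add(SZ, mul(Z, SSZ))), Z), SZ)
  step 3: add(S(add(add(SZ, mul(Z, SSZ)), Z)), SZ)
  step 4: S(add(add(add(SZ, mul(Z, SSZ)), Z), SZ))
  step 5: S(add(add(S(add(Z, mul(Z, SSZ))), Z), SZ))
  step 6: S(add(S(add(add(Z, mul(Z, SSZ)), Z)), SZ))
  step 7: S(S(add(add(add(Z, mul(Z, SSZ)), Z), SZ)))
  step 8: S(S(add(add(mul(Z, SSZ), Z), SZ)))
  step 9: S(S(add(add(Z, Z), SZ)))
  step 10: S(S(add(Z, SZ)))
  step 11: SSSZ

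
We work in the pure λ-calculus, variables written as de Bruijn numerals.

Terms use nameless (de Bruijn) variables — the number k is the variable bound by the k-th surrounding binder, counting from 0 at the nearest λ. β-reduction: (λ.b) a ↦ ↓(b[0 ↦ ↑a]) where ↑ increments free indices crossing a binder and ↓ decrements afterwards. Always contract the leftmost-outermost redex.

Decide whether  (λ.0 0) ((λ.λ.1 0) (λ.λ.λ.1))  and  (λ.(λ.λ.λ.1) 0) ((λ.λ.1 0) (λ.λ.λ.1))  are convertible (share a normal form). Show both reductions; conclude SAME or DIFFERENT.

Answer: SAME — A ⇓ λ.λ.1, B ⇓ λ.λ.1

Working:
Term A:
  start: (λ.0 0) ((λ.λ.1 0) (λ.λ.λ.1))
  step 1: (λ.λ.1 0) (λ.λ.λ.1) ((λ.λ.1 0) (λ.λ.λ.1))
  step 2: (λ.(λ.λ.λ.1) 0) ((λ.λ.1 0) (λ.λ.λ.1))
  step 3: (λ.λ.λ.1) ((λ.λ.1 0) (λ.λ.λ.1))
  step 4: λ.λ.1

Term B:
  start: (λ.(λ.λ.λ.1) 0) ((λ.λ.1 0) (λ.λ.λ.1))
  step 1: (λ.λ.λ.1) ((λ.λ.1 0) (λ.λ.λ.1))
  step 2: λ.λ.1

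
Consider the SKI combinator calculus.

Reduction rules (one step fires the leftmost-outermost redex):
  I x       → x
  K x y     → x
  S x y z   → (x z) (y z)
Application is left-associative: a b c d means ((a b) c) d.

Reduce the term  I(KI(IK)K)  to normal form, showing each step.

  start: I(KI(IK)K)
  →1  KI(IK)K
  →2  IK
  →3  K

Answer: normal form = K  (in 3 steps)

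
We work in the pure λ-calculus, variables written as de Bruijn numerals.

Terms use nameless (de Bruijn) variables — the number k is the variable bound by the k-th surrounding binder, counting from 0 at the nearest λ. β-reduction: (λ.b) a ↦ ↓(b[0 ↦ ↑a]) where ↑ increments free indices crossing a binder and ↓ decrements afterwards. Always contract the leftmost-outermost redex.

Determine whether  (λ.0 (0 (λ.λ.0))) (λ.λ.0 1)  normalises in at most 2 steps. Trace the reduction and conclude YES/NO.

  start: (λ.0 (0 (λ.λ.0))) (λ.λ.0 1)
  →1  (λ.λ.0 1) ((λ.λ.0 1) (λ.λ.0))
  →2  λ.0 ((λ.λ.0 1) (λ.λ.0))

Answer: NO — after 2 steps the term is λ.0 ((λ.λ.0 1) (λ.λ.0)), not yet normal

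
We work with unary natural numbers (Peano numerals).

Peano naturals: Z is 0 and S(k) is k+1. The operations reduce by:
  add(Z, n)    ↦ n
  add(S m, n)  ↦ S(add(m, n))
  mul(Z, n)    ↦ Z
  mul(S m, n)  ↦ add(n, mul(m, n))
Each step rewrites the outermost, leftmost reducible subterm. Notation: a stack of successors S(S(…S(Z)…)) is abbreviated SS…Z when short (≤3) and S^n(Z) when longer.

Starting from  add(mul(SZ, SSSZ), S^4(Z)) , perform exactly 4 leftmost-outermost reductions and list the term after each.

Answer: after 4 steps: S(add(S(add(SZ, mul(Z, SSSZ))), S^4(Z)))

Working:
  start: add(mul(SZ, SSSZ), S^4(Z))
  [1] add(add(SSSZ, mul(Z, SSSZ)), S^4(Z))
  [2] add(S(add(SSZ, mul(Z, SSSZ))), S^4(Z))
  [3] S(add(add(SSZ, mul(Z, SSSZ)), S^4(Z)))
  [4] S(add(S(add(SZ, mul(Z, SSSZ))), S^4(Z)))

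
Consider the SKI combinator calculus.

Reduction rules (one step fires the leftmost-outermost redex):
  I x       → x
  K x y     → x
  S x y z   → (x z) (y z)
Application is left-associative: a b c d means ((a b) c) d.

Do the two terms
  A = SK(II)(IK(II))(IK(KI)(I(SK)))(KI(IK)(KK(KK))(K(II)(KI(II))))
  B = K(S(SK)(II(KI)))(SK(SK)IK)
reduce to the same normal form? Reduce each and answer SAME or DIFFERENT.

Term A:
  start: SK(II)(IK(II))(IK(KI)(I(SK)))(KI(IK)(KK(KK))(K(II)(KI(II))))
  step 1: K(IK(II))(II(IK(II)))(IK(KI)(I(SK)))(KI(IK)(KK(KK))(K(II)(KI(II))))
  step 2: IK(II)(IK(KI)(I(SK)))(KI(IK)(KK(KK))(K(II)(KI(II))))
  step 3: K(II)(IK(KI)(I(SK)))(KI(IK)(KK(KK))(K(II)(KI(II))))
  step 4: II(KI(IK)(KK(KK))(K(II)(KI(II))))
  step 5: I(KI(IK)(KK(KK))(K(II)(KI(II))))
  step 6: KI(IK)(KK(KK))(K(II)(KI(II)))
  step 7: I(KK(KK))(K(II)(KI(II)))
  step 8: KK(KK)(K(II)(KI(II)))
  step 9: K(K(II)(KI(II)))
  step 10: K(II)
  step 11: KI

Term B:
  start: K(S(SK)(II(KI)))(SK(SK)IK)
  step 1: S(SK)(II(KI))
  step 2: S(SK)(I(KI))
  step 3: S(SK)(KI)

Answer: DIFFERENT — A ⇓ KI, B ⇓ S(SK)(KI)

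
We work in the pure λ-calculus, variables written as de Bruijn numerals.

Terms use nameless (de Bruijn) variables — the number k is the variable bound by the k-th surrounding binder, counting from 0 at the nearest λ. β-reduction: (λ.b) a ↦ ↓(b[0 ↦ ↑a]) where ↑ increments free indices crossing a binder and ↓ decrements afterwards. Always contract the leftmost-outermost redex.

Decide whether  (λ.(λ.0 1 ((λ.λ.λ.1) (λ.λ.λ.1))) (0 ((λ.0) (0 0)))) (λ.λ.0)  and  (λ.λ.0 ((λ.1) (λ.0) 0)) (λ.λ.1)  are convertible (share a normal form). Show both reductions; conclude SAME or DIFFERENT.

Answer: DIFFERENT — A ⇓ λ.0, B ⇓ λ.0 (0 0)

Derivation:
Term A:
  start: (λ.(λ.0 1 ((λ.λ.λ.1) (λ.λ.λ.1))) (0 ((λ.0) (0 0)))) (λ.λ.0)
  →1  (λ.0 (λ.λ.0) ((λ.λ.λ.1) (λ.λ.λ.1))) ((λ.λ.0) ((λ.0) ((λ.λ.0) (λ.λ.0))))
  →2  (λ.λ.0) ((λ.0) ((λ.λ.0) (λ.λ.0))) (λ.λ.0) ((λ.λ.λ.1) (λ.λ.λ.1))
  →3  (λ.0) (λ.λ.0) ((λ.λ.λ.1) (λ.λ.λ.1))
  →4  (λ.λ.0) ((λ.λ.λ.1) (λ.λ.λ.1))
  →5  λ.0

Term B:
  start: (λ.λ.0 ((λ.1) (λ.0) 0)) (λ.λ.1)
  →1  λ.0 ((λ.1) (λ.0) 0)
  →2  λ.0 (0 0)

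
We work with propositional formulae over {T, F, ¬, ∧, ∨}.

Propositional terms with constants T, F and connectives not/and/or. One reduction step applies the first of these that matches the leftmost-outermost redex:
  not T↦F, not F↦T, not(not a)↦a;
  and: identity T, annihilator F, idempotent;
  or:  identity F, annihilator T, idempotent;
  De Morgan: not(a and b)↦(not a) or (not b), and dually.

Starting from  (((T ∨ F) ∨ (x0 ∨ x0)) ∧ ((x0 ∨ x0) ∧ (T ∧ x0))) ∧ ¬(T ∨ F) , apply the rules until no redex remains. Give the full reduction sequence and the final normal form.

Answer: normal form = F  (in 10 steps)

Reduction:
  start: (((T ∨ F) ∨ (x0 ∨ x0)) ∧ ((x0 ∨ x0) ∧ (T ∧ x0))) ∧ ¬(T ∨ F)
  [1] ((T ∨ (x0 ∨ x0)) ∧ ((x0 ∨ x0) ∧ (T ∧ x0))) ∧ ¬(T ∨ F)
  [2] (T ∧ ((x0 ∨ x0) ∧ (T ∧ x0))) ∧ ¬(T ∨ F)
  [3] ((x0 ∨ x0) ∧ (T ∧ x0)) ∧ ¬(T ∨ F)
  [4] (x0 ∧ (T ∧ x0)) ∧ ¬(T ∨ F)
  [5] (x0 ∧ x0) ∧ ¬(T ∨ F)
  [6] x0 ∧ ¬(T ∨ F)
  [7] x0 ∧ (¬T ∧ ¬F)
  [8] x0 ∧ (F ∧ ¬F)
  [9] x0 ∧ F
  [10] F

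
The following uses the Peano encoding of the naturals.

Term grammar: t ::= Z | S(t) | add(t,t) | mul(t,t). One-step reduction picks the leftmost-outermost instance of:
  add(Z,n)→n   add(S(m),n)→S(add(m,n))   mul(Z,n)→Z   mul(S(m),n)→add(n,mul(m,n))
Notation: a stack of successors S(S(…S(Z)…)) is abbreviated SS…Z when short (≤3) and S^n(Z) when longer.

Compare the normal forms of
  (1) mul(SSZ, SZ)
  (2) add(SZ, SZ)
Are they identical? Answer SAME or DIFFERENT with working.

Term A:
  start: mul(SSZ, SZ)
  [1] add(SZ, mul(SZ, SZ))
  [2] S(add(Z, mul(SZ, SZ)))
  [3] S(mul(SZ, SZ))
  [4] S(add(SZ, mul(Z, SZ)))
  [5] S(S(add(Z, mul(Z, SZ))))
  [6] S(S(mul(Z, SZ)))
  [7] SSZ

Term B:
  start: add(SZ, SZ)
  [1] S(add(Z, SZ))
  [2] SSZ

Answer: SAME — A ⇓ SSZ, B ⇓ SSZ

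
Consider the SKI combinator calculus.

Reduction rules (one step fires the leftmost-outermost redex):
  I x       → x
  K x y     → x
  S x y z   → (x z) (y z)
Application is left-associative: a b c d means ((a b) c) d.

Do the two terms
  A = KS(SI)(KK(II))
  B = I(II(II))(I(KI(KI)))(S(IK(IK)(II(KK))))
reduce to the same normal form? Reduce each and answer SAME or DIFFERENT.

Answer: SAME — A ⇓ SK, B ⇓ SK

Derivation:
Term A:
  start: KS(SI)(KK(II))
  [1] S(KK(II))
  [2] SK

Term B:
  start: I(II(II))(I(KI(KI)))(S(IK(IK)(II(KK))))
  [1] II(II)(I(KI(KI)))(S(IK(IK)(II(KK))))
  [2] I(II)(I(KI(KI)))(S(IK(IK)(II(KK))))
  [3] II(I(KI(KI)))(S(IK(IK)(II(KK))))
  [4] I(I(KI(KI)))(S(IK(IK)(II(KK))))
  [5] I(KI(KI))(S(IK(IK)(II(KK))))
  [6] KI(KI)(S(IK(IK)(II(KK))))
  [7] I(S(IK(IK)(II(KK))))
  [8] S(IK(IK)(II(KK)))
  [9] S(K(IK)(II(KK)))
  [10] S(IK)
  [11] SK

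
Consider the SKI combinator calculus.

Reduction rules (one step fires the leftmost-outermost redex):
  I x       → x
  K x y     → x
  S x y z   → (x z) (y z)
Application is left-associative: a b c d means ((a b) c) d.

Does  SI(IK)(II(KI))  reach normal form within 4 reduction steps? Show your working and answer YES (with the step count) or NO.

Answer: NO — after 4 steps the term is KI(IK(II(KI))), not yet normal

Derivation:
  start: SI(IK)(II(KI))
  [1] I(II(KI))(IK(II(KI)))
  [2] II(KI)(IK(II(KI)))
  [3] I(KI)(IK(II(KI)))
  [4] KI(IK(II(KI)))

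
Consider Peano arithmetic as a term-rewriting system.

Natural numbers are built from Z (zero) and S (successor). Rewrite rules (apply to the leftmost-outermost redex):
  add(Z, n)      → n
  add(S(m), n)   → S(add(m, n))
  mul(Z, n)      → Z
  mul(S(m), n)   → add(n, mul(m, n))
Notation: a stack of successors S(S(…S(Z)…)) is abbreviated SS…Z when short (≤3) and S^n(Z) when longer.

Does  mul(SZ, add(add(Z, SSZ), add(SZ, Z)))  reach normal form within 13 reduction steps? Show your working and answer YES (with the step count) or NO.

  start: mul(SZ, add(add(Z, SSZ), add(SZ, Z)))
  step 1: add(add(add(Z, SSZ), add(SZ, Z)), mul(Z, add(add(Z, SSZ), add(SZ, Z))))
  step 2: add(add(SSZ, add(SZ, Z)), mul(Z, add(add(Z, SSZ), add(SZ, Z))))
  step 3: add(S(add(SZ, add(SZ, Z))), mul(Z, add(add(Z, SSZ), add(SZ, Z))))
  step 4: S(add(add(SZ, add(SZ, Z)), mul(Z, add(add(Z, SSZ), add(SZ, Z)))))
  step 5: S(add(S(add(Z, add(SZ, Z))), mul(Z, add(add(Z, SSZ), add(SZ, Z)))))
  step 6: S(S(add(add(Z, add(SZ, Z)), mul(Z, add(add(Z, SSZ), add(SZ, Z))))))
  step 7: S(S(add(add(SZ, Z), mul(Z, add(add(Z, SSZ), add(SZ, Z))))))
  step 8: S(S(add(S(add(Z, Z)), mul(Z, add(add(Z, SSZ), add(SZ, Z))))))
  step 9: S(S(S(add(add(Z, Z), mul(Z, add(add(Z, SSZ), add(SZ, Z)))))))
  step 10: S(S(S(add(Z, mul(Z, add(add(Z, SSZ), add(SZ, Z)))))))
  step 11: S(S(S(mul(Z, add(add(Z, SSZ), add(SZ, Z))))))
  step 12: SSSZ

Answer: YES — reaches normal form SSSZ in 12 ≤ 13 steps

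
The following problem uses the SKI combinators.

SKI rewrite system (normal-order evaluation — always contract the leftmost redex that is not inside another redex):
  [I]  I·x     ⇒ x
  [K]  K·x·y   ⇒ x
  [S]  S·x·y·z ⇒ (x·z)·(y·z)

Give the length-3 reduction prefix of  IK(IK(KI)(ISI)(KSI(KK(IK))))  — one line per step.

  start: IK(IK(KI)(ISI)(KSI(KK(IK))))
  step 1: K(IK(KI)(ISI)(KSI(KK(IK))))
  step 2: K(K(KI)(ISI)(KSI(KK(IK))))
  step 3: K(KI(KSI(KK(IK))))

Answer: after 3 steps: K(KI(KSI(KK(IK))))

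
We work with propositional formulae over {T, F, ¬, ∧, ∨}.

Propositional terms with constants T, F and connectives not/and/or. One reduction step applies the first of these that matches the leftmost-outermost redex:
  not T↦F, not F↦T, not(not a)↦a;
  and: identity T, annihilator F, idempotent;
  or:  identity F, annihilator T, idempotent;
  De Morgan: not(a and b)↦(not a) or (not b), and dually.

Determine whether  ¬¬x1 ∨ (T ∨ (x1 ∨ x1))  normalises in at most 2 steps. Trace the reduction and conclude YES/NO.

  start: ¬¬x1 ∨ (T ∨ (x1 ∨ x1))
  step 1: x1 ∨ (T ∨ (x1 ∨ x1))
  step 2: x1 ∨ T

Answer: NO — after 2 steps the term is x1 ∨ T, not yet normal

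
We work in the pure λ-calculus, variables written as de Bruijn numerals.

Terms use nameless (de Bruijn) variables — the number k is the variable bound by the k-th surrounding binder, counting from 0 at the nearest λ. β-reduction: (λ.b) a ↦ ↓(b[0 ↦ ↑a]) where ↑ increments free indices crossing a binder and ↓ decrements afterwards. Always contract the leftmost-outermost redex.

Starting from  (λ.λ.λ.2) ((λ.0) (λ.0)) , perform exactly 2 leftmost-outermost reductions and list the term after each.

  start: (λ.λ.λ.2) ((λ.0) (λ.0))
  [1] λ.λ.(λ.0) (λ.0)
  [2] λ.λ.λ.0

Answer: after 2 steps: λ.λ.λ.0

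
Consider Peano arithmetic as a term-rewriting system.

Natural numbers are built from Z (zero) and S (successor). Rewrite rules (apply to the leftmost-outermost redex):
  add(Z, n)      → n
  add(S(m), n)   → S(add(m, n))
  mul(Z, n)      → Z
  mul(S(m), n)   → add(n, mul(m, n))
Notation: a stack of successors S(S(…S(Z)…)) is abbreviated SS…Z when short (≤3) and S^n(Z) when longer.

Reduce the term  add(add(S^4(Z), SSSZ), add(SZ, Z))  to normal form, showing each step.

  start: add(add(S^4(Z), SSSZ), add(SZ, Z))
  →1  add(S(add(SSSZ, SSSZ)), add(SZ, Z))
  →2  S(add(add(SSSZ, SSSZ), add(SZ, Z)))
  →3  S(add(S(add(SSZ, SSSZ)), add(SZ, Z)))
  →4  S(S(add(add(SSZ, SSSZ), add(SZ, Z))))
  →5  S(S(add(S(add(SZ, SSSZ)), add(SZ, Z))))
  →6  S(S(S(add(add(SZ, SSSZ), add(SZ, Z)))))
  →7  S(S(S(add(S(add(Z, SSSZ)), add(SZ, Z)))))
  →8  S(S(S(S(add(add(Z, SSSZ), add(SZ, Z))))))
  →9  S(S(S(S(add(SSSZ, add(SZ, Z))))))
  →10  S(S(S(S(S(add(SSZ, add(SZ, Z)))))))
  →11  S(S(S(S(S(S(add(SZ, add(SZ, Z))))))))
  →12  S(S(S(S(S(S(S(add(Z, add(SZ, Z)))))))))
  →13  S(S(S(S(S(S(S(add(SZ, Z))))))))
  →14  S(S(S(S(S(S(S(S(add(Z, Z)))))))))
  →15  S^8(Z)

Answer: normal form = S^8(Z)  (in 15 steps)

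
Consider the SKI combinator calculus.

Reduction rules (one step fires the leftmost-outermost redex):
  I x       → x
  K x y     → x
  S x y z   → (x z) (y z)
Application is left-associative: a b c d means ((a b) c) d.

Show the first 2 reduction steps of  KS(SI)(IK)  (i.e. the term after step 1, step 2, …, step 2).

Answer: after 2 steps: SK

Reduction:
  start: KS(SI)(IK)
  →1  S(IK)
  →2  SK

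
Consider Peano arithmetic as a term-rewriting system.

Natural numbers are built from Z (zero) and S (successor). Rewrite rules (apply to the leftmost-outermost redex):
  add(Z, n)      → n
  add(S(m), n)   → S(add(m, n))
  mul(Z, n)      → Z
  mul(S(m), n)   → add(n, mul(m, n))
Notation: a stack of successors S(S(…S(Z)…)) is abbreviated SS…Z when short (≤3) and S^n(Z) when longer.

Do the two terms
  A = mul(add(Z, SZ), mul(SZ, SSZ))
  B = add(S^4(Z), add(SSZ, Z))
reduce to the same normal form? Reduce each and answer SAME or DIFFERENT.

Term A:
  start: mul(add(Z, SZ), mul(SZ, SSZ))
  →1  mul(SZ, mul(SZ, SSZ))
  →2  add(mul(SZ, SSZ), mul(Z, mul(SZ, SSZ)))
  →3  add(add(SSZ, mul(Z, SSZ)), mul(Z, mul(SZ, SSZ)))
  →4  add(S(add(SZ, mul(Z, SSZ))), mul(Z, mul(SZ, SSZ)))
  →5  S(add(add(SZ, mul(Z, SSZ)), mul(Z, mul(SZ, SSZ))))
  →6  S(add(S(add(Z, mul(Z, SSZ))), mul(Z, mul(SZ, SSZ))))
  →7  S(S(add(add(Z, mul(Z, SSZ)), mul(Z, mul(SZ, SSZ)))))
  →8  S(S(add(mul(Z, SSZ), mul(Z, mul(SZ, SSZ)))))
  →9  S(S(add(Z, mul(Z, mul(SZ, SSZ)))))
  →10  S(S(mul(Z, mul(SZ, SSZ))))
  →11  SSZ

Term B:
  start: add(S^4(Z), add(SSZ, Z))
  →1  S(add(SSSZ, add(SSZ, Z)))
  →2  S(S(add(SSZ, add(SSZ, Z))))
  →3  S(S(S(add(SZ, add(SSZ, Z)))))
  →4  S(S(S(S(add(Z, add(SSZ, Z))))))
  →5  S(S(S(S(add(SSZ, Z)))))
  →6  S(S(S(S(S(add(SZ, Z))))))
  →7  S(S(S(S(S(S(add(Z, Z)))))))
  →8  S^6(Z)

Answer: DIFFERENT — A ⇓ SSZ, B ⇓ S^6(Z)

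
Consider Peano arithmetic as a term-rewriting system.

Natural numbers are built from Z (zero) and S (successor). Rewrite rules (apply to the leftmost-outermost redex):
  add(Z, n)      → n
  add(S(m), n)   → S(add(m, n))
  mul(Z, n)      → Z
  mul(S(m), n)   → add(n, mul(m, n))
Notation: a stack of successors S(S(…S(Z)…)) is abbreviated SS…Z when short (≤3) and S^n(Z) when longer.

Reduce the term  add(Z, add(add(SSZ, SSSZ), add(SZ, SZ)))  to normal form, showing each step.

Answer: normal form = S^7(Z)  (in 12 steps)

Reduction:
  start: add(Z, add(add(SSZ, SSSZ), add(SZ, SZ)))
  step 1: add(add(SSZ, SSSZ), add(SZ, SZ))
  step 2: add(S(add(SZ, SSSZ)), add(SZ, SZ))
  step 3: S(add(add(SZ, SSSZ), add(SZ, SZ)))
  step 4: S(add(S(add(Z, SSSZ)), add(SZ, SZ)))
  step 5: S(S(add(add(Z, SSSZ), add(SZ, SZ))))
  step 6: S(S(add(SSSZ, add(SZ, SZ))))
  step 7: S(S(S(add(SSZ, add(SZ, SZ)))))
  step 8: S(S(S(S(add(SZ, add(SZ, SZ))))))
  step 9: S(S(S(S(S(add(Z, add(SZ, SZ)))))))
  step 10: S(S(S(S(S(add(SZ, SZ))))))
  step 11: S(S(S(S(S(S(add(Z, SZ)))))))
  step 12: S^7(Z)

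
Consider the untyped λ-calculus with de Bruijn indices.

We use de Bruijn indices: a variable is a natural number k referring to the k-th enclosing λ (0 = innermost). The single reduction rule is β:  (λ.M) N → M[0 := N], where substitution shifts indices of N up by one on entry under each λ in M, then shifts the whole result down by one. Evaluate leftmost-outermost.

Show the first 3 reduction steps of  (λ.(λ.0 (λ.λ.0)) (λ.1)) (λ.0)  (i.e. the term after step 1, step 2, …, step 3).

Answer: after 3 steps: λ.0

Reduction:
  start: (λ.(λ.0 (λ.λ.0)) (λ.1)) (λ.0)
  step 1: (λ.0 (λ.λ.0)) (λ.λ.0)
  step 2: (λ.λ.0) (λ.λ.0)
  step 3: λ.0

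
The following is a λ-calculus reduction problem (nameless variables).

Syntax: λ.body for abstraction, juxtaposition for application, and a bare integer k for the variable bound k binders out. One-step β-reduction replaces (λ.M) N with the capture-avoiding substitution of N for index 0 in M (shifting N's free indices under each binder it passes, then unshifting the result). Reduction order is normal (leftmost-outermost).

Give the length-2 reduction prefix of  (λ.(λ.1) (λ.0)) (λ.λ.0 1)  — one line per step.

Answer: after 2 steps: λ.λ.0 1

Derivation:
  start: (λ.(λ.1) (λ.0)) (λ.λ.0 1)
  [1] (λ.λ.λ.0 1) (λ.0)
  [2] λ.λ.0 1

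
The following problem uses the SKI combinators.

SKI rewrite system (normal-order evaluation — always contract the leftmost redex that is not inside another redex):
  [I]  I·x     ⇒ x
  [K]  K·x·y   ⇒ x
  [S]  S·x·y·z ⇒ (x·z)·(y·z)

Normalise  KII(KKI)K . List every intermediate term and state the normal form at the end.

  start: KII(KKI)K
  →1  I(KKI)K
  →2  KKIK
  →3  KK

Answer: normal form = KK  (in 3 steps)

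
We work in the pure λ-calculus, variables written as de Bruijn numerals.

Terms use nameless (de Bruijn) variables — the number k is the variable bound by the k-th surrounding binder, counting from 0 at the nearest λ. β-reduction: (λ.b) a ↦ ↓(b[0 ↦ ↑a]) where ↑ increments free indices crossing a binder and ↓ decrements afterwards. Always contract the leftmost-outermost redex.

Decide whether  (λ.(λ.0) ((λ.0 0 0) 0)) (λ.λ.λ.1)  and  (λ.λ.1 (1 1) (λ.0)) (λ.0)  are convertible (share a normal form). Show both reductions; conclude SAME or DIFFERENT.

Answer: DIFFERENT — A ⇓ λ.λ.λ.λ.1, B ⇓ λ.λ.0

Reduction:
Term A:
  start: (λ.(λ.0) ((λ.0 0 0) 0)) (λ.λ.λ.1)
  step 1: (λ.0) ((λ.0 0 0) (λ.λ.λ.1))
  step 2: (λ.0 0 0) (λ.λ.λ.1)
  step 3: (λ.λ.λ.1) (λ.λ.λ.1) (λ.λ.λ.1)
  step 4: (λ.λ.1) (λ.λ.λ.1)
  step 5: λ.λ.λ.λ.1

Term B:
  start: (λ.λ.1 (1 1) (λ.0)) (λ.0)
  step 1: λ.(λ.0) ((λ.0) (λ.0)) (λ.0)
  step 2: λ.(λ.0) (λ.0) (λ.0)
  step 3: λ.(λ.0) (λ.0)
  step 4: λ.λ.0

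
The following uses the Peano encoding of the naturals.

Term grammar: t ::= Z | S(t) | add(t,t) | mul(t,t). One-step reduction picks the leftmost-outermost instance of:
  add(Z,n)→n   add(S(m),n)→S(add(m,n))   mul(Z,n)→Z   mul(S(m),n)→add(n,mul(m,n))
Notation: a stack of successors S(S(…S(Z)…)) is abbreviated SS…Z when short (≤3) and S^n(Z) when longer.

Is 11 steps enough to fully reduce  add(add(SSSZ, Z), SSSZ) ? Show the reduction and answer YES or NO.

  start: add(add(SSSZ, Z), SSSZ)
  step 1: add(S(add(SSZ, Z)), SSSZ)
  step 2: S(add(add(SSZ, Z), SSSZ))
  step 3: S(add(S(add(SZ, Z)), SSSZ))
  step 4: S(S(add(add(SZ, Z), SSSZ)))
  step 5: S(S(add(S(add(Z, Z)), SSSZ)))
  step 6: S(S(S(add(add(Z, Z), SSSZ))))
  step 7: S(S(S(add(Z, SSSZ))))
  step 8: S^6(Z)

Answer: YES — reaches normal form S^6(Z) in 8 ≤ 11 steps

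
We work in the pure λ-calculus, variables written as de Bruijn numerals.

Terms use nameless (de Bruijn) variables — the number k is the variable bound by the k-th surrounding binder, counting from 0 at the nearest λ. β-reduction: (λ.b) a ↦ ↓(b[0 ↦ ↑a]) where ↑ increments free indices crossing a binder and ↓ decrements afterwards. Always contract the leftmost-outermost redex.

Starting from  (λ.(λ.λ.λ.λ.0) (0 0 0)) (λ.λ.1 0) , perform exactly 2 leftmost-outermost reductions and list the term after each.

  start: (λ.(λ.λ.λ.λ.0) (0 0 0)) (λ.λ.1 0)
  [1] (λ.λ.λ.λ.0) ((λ.λ.1 0) (λ.λ.1 0) (λ.λ.1 0))
  [2] λ.λ.λ.0

Answer: after 2 steps: λ.λ.λ.0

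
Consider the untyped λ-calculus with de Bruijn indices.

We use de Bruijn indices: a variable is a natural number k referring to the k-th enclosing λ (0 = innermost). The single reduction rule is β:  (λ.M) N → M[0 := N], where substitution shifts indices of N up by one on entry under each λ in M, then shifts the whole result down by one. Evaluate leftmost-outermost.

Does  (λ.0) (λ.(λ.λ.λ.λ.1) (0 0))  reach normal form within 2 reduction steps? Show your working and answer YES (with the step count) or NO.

Answer: YES — reaches normal form λ.λ.λ.λ.1 in 2 ≤ 2 steps

Derivation:
  start: (λ.0) (λ.(λ.λ.λ.λ.1) (0 0))
  step 1: λ.(λ.λ.λ.λ.1) (0 0)
  step 2: λ.λ.λ.λ.1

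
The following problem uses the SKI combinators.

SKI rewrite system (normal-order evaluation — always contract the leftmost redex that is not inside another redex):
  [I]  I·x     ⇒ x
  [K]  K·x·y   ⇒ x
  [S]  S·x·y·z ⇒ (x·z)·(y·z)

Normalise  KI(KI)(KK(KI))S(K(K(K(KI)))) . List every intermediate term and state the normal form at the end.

  start: KI(KI)(KK(KI))S(K(K(K(KI))))
  step 1: I(KK(KI))S(K(K(K(KI))))
  step 2: KK(KI)S(K(K(K(KI))))
  step 3: KS(K(K(K(KI))))
  step 4: S

Answer: normal form = S  (in 4 steps)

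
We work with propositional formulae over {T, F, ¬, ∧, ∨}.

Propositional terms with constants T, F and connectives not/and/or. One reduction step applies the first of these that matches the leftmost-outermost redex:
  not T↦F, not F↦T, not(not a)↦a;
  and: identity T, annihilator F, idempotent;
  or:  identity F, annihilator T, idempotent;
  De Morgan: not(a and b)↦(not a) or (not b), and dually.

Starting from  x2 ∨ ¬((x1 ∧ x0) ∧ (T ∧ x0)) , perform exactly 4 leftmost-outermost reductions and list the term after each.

  start: x2 ∨ ¬((x1 ∧ x0) ∧ (T ∧ x0))
  step 1: x2 ∨ (¬(x1 ∧ x0) ∨ ¬(T ∧ x0))
  step 2: x2 ∨ ((¬x1 ∨ ¬x0) ∨ ¬(T ∧ x0))
  step 3: x2 ∨ ((¬x1 ∨ ¬x0) ∨ (¬T ∨ ¬x0))
  step 4: x2 ∨ ((¬x1 ∨ ¬x0) ∨ (F ∨ ¬x0))

Answer: after 4 steps: x2 ∨ ((¬x1 ∨ ¬x0) ∨ (F ∨ ¬x0))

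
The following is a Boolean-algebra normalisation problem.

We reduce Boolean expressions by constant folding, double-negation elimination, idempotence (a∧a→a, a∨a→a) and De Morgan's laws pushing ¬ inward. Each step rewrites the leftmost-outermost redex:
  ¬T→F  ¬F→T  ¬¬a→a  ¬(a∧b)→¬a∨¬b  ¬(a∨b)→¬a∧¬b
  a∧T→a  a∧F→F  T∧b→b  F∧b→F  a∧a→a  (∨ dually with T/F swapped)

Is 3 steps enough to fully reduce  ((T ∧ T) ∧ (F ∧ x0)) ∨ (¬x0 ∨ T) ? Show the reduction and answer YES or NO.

Answer: NO — after 3 steps the term is F ∨ (¬x0 ∨ T), not yet normal

Reduction:
  start: ((T ∧ T) ∧ (F ∧ x0)) ∨ (¬x0 ∨ T)
  →1  (T ∧ (F ∧ x0)) ∨ (¬x0 ∨ T)
  →2  (F ∧ x0) ∨ (¬x0 ∨ T)
  →3  F ∨ (¬x0 ∨ T)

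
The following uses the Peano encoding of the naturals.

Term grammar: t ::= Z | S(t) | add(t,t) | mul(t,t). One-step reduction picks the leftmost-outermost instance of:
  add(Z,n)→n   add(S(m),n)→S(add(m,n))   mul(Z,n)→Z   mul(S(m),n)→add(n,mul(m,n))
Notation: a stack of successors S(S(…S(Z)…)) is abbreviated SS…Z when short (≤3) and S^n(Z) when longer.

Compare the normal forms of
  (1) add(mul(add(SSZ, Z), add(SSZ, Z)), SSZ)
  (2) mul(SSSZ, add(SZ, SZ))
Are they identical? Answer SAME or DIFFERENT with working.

Term A:
  start: add(mul(add(SSZ, Z), add(SSZ, Z)), SSZ)
  step 1: add(mul(S(add(SZ, Z)), add(SSZ, Z)), SSZ)
  step 2: add(add(add(SSZ, Z), mul(add(SZ, Z), add(SSZ, Z))), SSZ)
  step 3: add(add(S(add(SZ, Z)), mul(add(SZ, Z), add(SSZ, Z))), SSZ)
  step 4: add(S(add(add(SZ, Z), mul(add(SZ, Z), add(SSZ, Z)))), SSZ)
  step 5: S(add(add(add(SZ, Z), mul(add(SZ, Z), add(SSZ, Z))), SSZ))
  step 6: S(add(add(S(add(Z, Z)), mul(add(SZ, Z), add(SSZ, Z))), SSZ))
  step 7: S(add(S(add(add(Z, Z), mul(add(SZ, Z), add(SSZ, Z)))), SSZ))
  step 8: S(S(add(add(add(Z, Z), mul(add(SZ, Z), add(SSZ, Z))), SSZ)))
  step 9: S(S(add(add(Z, mul(add(SZ, Z), add(SSZ, Z))), SSZ)))
  step 10: S(S(add(mul(add(SZ, Z), add(SSZ, Z)), SSZ)))
  step 11: S(S(add(mul(S(add(Z, Z)), add(SSZ, Z)), SSZ)))
  step 12: S(S(add(add(add(SSZ, Z), mul(add(Z, Z), add(SSZ, Z))), SSZ)))
  step 13: S(S(add(add(S(add(SZ, Z)), mul(add(Z, Z), add(SSZ, Z))), SSZ)))
  step 14: S(S(add(S(add(add(SZ, Z), mul(add(Z, Z), add(SSZ, Z)))), SSZ)))
  step 15: S(S(S(add(add(add(SZ, Z), mul(add(Z, Z), add(SSZ, Z))), SSZ))))
  step 16: S(S(S(add(add(S(add(Z, Z)), mul(add(Z, Z), add(SSZ, Z))), SSZ))))
  step 17: S(S(S(add(S(add(add(Z, Z), mul(add(Z, Z), add(SSZ, Z)))), SSZ))))
  step 18: S(S(S(S(add(add(add(Z, Z), mul(add(Z, Z), add(SSZ, Z))), SSZ)))))
  step 19: S(S(S(S(add(add(Z, mul(add(Z, Z), add(SSZ, Z))), SSZ)))))
  step 20: S(S(S(S(add(mul(add(Z, Z), add(SSZ, Z)), SSZ)))))
  step 21: S(S(S(S(add(mul(Z, add(SSZ, Z)), SSZ)))))
  step 22: S(S(S(S(add(Z, SSZ)))))
  step 23: S^6(Z)

Term B:
  start: mul(SSSZ, add(SZ, SZ))
  step 1: add(add(SZ, SZ), mul(SSZ, add(SZ, SZ)))
  step 2: add(S(add(Z, SZ)), mul(SSZ, add(SZ, SZ)))
  step 3: S(add(add(Z, SZ), mul(SSZ, add(SZ, SZ))))
  step 4: S(add(SZ, mul(SSZ, add(SZ, SZ))))
  step 5: S(S(add(Z, mul(SSZ, add(SZ, SZ)))))
  step 6: S(S(mul(SSZ, add(SZ, SZ))))
  step 7: S(S(add(add(SZ, SZ), mul(SZ, add(SZ, SZ)))))
  step 8: S(S(add(S(add(Z, SZ)), mul(SZ, add(SZ, SZ)))))
  step 9: S(S(S(add(add(Z, SZ), mul(SZ, add(SZ, SZ))))))
  step 10: S(S(S(add(SZ, mul(SZ, add(SZ, SZ))))))
  step 11: S(S(S(S(add(Z, mul(SZ, add(SZ, SZ)))))))
  step 12: S(S(S(S(mul(SZ, add(SZ, SZ))))))
  step 13: S(S(S(S(add(add(SZ, SZ), mul(Z, add(SZ, SZ)))))))
  step 14: S(S(S(S(add(S(add(Z, SZ)), mul(Z, add(SZ, SZ)))))))
  step 15: S(S(S(S(S(add(add(Z, SZ), mul(Z, add(SZ, SZ))))))))
  step 16: S(S(S(S(S(add(SZ, mul(Z, add(SZ, SZ))))))))
  step 17: S(S(S(S(S(S(add(Z, mul(Z, add(SZ, SZ)))))))))
  step 18: S(S(S(S(S(S(mul(Z, add(SZ, SZ))))))))
  step 19: S^6(Z)

Answer: SAME — A ⇓ S^6(Z), B ⇓ S^6(Z)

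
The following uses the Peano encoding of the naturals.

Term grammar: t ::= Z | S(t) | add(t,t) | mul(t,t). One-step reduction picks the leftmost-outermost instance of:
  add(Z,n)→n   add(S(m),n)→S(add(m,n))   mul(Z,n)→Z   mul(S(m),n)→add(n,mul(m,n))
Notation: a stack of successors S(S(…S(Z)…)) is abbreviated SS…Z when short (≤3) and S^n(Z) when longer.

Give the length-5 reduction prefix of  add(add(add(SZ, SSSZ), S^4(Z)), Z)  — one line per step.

Answer: after 5 steps: S(add(S(add(SSZ, S^4(Z))), Z))

Reduction:
  start: add(add(add(SZ, SSSZ), S^4(Z)), Z)
  →1  add(add(S(add(Z, SSSZ)), S^4(Z)), Z)
  →2  add(S(add(add(Z, SSSZ), S^4(Z))), Z)
  →3  S(add(add(add(Z, SSSZ), S^4(Z)), Z))
  →4  S(add(add(SSSZ, S^4(Z)), Z))
  →5  S(add(S(add(SSZ, S^4(Z))), Z))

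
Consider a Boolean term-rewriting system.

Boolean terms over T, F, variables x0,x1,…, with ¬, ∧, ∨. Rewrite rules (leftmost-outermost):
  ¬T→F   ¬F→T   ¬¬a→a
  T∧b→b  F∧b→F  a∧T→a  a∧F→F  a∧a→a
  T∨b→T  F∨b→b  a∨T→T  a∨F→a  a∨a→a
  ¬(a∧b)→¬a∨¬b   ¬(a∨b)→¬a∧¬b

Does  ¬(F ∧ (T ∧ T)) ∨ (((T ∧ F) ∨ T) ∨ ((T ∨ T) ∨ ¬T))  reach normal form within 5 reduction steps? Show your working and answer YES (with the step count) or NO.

Answer: YES — reaches normal form T in 4 ≤ 5 steps

Reduction:
  start: ¬(F ∧ (T ∧ T)) ∨ (((T ∧ F) ∨ T) ∨ ((T ∨ T) ∨ ¬T))
  [1] (¬F ∨ ¬(T ∧ T)) ∨ (((T ∧ F) ∨ T) ∨ ((T ∨ T) ∨ ¬T))
  [2] (T ∨ ¬(T ∧ T)) ∨ (((T ∧ F) ∨ T) ∨ ((T ∨ T) ∨ ¬T))
  [3] T ∨ (((T ∧ F) ∨ T) ∨ ((T ∨ T) ∨ ¬T))
  [4] T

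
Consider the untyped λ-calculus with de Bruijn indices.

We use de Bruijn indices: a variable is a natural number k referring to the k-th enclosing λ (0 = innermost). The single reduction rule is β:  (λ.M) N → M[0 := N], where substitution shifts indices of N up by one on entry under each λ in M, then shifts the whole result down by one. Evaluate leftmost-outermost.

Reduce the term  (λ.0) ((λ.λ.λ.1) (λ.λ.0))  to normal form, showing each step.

  start: (λ.0) ((λ.λ.λ.1) (λ.λ.0))
  [1] (λ.λ.λ.1) (λ.λ.0)
  [2] λ.λ.1

Answer: normal form = λ.λ.1  (in 2 steps)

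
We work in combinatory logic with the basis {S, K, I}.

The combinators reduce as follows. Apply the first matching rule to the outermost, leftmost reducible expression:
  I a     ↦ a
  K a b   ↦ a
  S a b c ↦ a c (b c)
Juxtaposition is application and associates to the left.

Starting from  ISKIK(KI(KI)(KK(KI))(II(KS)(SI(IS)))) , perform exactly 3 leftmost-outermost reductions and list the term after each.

Answer: after 3 steps: K(KI(KI)(KK(KI))(II(KS)(SI(IS))))

Derivation:
  start: ISKIK(KI(KI)(KK(KI))(II(KS)(SI(IS))))
  step 1: SKIK(KI(KI)(KK(KI))(II(KS)(SI(IS))))
  step 2: KK(IK)(KI(KI)(KK(KI))(II(KS)(SI(IS))))
  step 3: K(KI(KI)(KK(KI))(II(KS)(SI(IS))))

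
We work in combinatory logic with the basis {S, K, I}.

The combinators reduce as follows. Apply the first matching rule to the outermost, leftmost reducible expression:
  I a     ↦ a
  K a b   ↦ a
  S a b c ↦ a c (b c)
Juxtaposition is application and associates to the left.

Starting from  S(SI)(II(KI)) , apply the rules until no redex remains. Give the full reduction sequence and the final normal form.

Answer: normal form = S(SI)(KI)  (in 2 steps)

Working:
  start: S(SI)(II(KI))
  step 1: S(SI)(I(KI))
  step 2: S(SI)(KI)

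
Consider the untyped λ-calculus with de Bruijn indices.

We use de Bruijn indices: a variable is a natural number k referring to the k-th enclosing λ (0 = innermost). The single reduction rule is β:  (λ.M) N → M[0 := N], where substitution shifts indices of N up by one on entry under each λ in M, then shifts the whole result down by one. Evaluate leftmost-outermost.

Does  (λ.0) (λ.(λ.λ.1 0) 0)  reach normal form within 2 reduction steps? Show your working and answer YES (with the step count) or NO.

Answer: YES — reaches normal form λ.λ.1 0 in 2 ≤ 2 steps

Derivation:
  start: (λ.0) (λ.(λ.λ.1 0) 0)
  →1  λ.(λ.λ.1 0) 0
  →2  λ.λ.1 0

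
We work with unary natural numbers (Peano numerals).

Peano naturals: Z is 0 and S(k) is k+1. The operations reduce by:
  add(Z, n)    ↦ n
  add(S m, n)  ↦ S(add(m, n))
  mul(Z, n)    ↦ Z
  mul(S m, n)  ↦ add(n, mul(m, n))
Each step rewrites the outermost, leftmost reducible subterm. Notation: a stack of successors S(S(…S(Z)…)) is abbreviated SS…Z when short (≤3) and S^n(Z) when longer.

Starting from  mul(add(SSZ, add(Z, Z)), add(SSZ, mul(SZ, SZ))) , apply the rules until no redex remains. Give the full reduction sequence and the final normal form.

  start: mul(add(SSZ, add(Z, Z)), add(SSZ, mul(SZ, SZ)))
  [1] mul(S(add(SZ, add(Z, Z))), add(SSZ, mul(SZ, SZ)))
  [2] add(add(SSZ, mul(SZ, SZ)), mul(add(SZ, add(Z, Z)), add(SSZ, mul(SZ, SZ))))
  [3] add(S(add(SZ, mul(SZ, SZ))), mul(add(SZ, add(Z, Z)), add(SSZ, mul(SZ, SZ))))
  [4] S(add(add(SZ, mul(SZ, SZ)), mul(add(SZ, add(Z, Z)), add(SSZ, mul(SZ, SZ)))))
  [5] S(add(S(add(Z, mul(SZ, SZ))), mul(add(SZ, add(Z, Z)), add(SSZ, mul(SZ, SZ)))))
  [6] S(S(add(add(Z, mul(SZ, SZ)), mul(add(SZ, add(Z, Z)), add(SSZ, mul(SZ, SZ))))))
  [7] S(S(add(mul(SZ, SZ), mul(add(SZ, add(Z, Z)), add(SSZ, mul(SZ, SZ))))))
  [8] S(S(add(add(SZ, mul(Z, SZ)), mul(add(SZ, add(Z, Z)), add(SSZ, mul(SZ, SZ))))))
  [9] S(S(add(S(add(Z, mul(Z, SZ))), mul(add(SZ, add(Z, Z)), add(SSZ, mul(SZ, SZ))))))
  [10] S(S(S(add(add(Z, mul(Z, SZ)), mul(add(SZ, add(Z, Z)), add(SSZ, mul(SZ, SZ)))))))
  [11] S(S(S(add(mul(Z, SZ), mul(add(SZ, add(Z, Z)), add(SSZ, mul(SZ, SZ)))))))
  [12] S(S(S(add(Z, mul(add(SZ, add(Z, Z)), add(SSZ, mul(SZ, SZ)))))))
  [13] S(S(S(mul(add(SZ, add(Z, Z)), add(SSZ, mul(SZ, SZ))))))
  [14] S(S(S(mul(S(add(Z, add(Z, Z))), add(SSZ, mul(SZ, SZ))))))
  [15] S(S(S(add(add(SSZ, mul(SZ, SZ)), mul(add(Z, add(Z, Z)), add(SSZ, mul(SZ, SZ)))))))
  [16] S(S(S(add(S(add(SZ, mul(SZ, SZ))), mul(add(Z, add(Z, Z)), add(SSZ, mul(SZ, SZ)))))))
  [17] S(S(S(S(add(add(SZ, mul(SZ, SZ)), mul(add(Z, add(Z, Z)), add(SSZ, mul(SZ, SZ))))))))
  [18] S(S(S(S(add(S(add(Z, mul(SZ, SZ))), mul(add(Z, add(Z, Z)), add(SSZ, mul(SZ, SZ))))))))
  [19] S(S(S(S(S(add(add(Z, mul(SZ, SZ)), mul(add(Z, add(Z, Z)), add(SSZ, mul(SZ, SZ)))))))))
  [20] S(S(S(S(S(add(mul(SZ, SZ), mul(add(Z, add(Z, Z)), add(SSZ, mul(SZ, SZ)))))))))
  [21] S(S(S(S(S(add(add(SZ, mul(Z, SZ)), mul(add(Z, add(Z, Z)), add(SSZ, mul(SZ, SZ)))))))))
  [22] S(S(S(S(S(add(S(add(Z, mul(Z, SZ))), mul(add(Z, add(Z, Z)), add(SSZ, mul(SZ, SZ)))))))))
  [23] S(S(S(S(S(S(add(add(Z, mul(Z, SZ)), mul(add(Z, add(Z, Z)), add(SSZ, mul(SZ, SZ))))))))))
  [24] S(S(S(S(S(S(add(mul(Z, SZ), mul(add(Z, add(Z, Z)), add(SSZ, mul(SZ, SZ))))))))))
  [25] S(S(S(S(S(S(add(Z, mul(add(Z, add(Z, Z)), add(SSZ, mul(SZ, SZ))))))))))
  [26] S(S(S(S(S(S(mul(add(Z, add(Z, Z)), add(SSZ, mul(SZ, SZ)))))))))
  [27] S(S(S(S(S(S(mul(add(Z, Z), add(SSZ, mul(SZ, SZ)))))))))
  [28] S(S(S(S(S(S(mul(Z, add(SSZ, mul(SZ, SZ)))))))))
  [29] S^6(Z)

Answer: normal form = S^6(Z)  (in 29 steps)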